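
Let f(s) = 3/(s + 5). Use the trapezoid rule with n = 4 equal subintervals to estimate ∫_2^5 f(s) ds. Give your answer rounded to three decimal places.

1.071

Δs = (5 − 2)/4 = 0.75.
f(2) = 3/7, f(2.75) = 12/31, f(3.5) = 6/17, f(4.25) = 12/37, f(5) = 0.3.
T_4 = (Δs/2)·[f(s_0) + 2f(s_1) + 2f(s_2) + 2f(s_3) + f(s_4)].
Sum ≈ 1.071.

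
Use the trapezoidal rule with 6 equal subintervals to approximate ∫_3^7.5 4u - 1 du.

Δu = (7.5 − 3)/6 = 0.75.
f(3) = 11, f(3.75) = 14, f(4.5) = 17, f(5.25) = 20, f(6) = 23, f(6.75) = 26, f(7.5) = 29.
T_6 = (Δu/2)·[f(u_0) + 2f(u_1) + ... + 2f(u_{5}) + f(u_6)].
Sum = 90.

90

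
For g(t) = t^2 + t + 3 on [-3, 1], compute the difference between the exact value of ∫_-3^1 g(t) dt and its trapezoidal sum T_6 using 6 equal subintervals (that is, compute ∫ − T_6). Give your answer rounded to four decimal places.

-0.2963

Exact integral: ∫_-3^1 g(t) dt ≈ 17.333333.
T_6 ≈ 17.629630.
Error ≈ 17.333333 − 17.629630 ≈ -0.2963.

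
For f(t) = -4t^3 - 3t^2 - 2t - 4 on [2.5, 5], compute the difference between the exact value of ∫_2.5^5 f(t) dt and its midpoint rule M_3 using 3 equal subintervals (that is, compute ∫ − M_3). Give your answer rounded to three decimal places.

-6.944

Exact integral: ∫_2.5^5 f(t) dt = -724.0625.
M_3 ≈ -717.11806.
Error ≈ -724.0625 − (-717.11806) ≈ -6.944.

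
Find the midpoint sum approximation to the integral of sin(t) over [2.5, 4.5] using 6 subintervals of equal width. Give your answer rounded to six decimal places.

-0.593090

Δt = (4.5 − 2.5)/6 = 1/3.
Midpoints: 8/3, 3, 10/3, 11/3, 4, 13/3.
f(8/3) ≈ 0.457273, f(3) ≈ 0.141120, f(10/3) ≈ -0.190568, f(11/3) ≈ -0.501277, f(4) ≈ -0.756802, f(13/3) ≈ -0.929015.
Sum = Δt · [f(8/3) + f(3) + f(10/3) + ...].
Sum ≈ -0.593090.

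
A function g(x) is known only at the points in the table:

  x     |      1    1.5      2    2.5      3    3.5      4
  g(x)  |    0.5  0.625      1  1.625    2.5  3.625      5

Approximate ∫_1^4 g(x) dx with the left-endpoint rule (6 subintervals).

4.9375

Δx = 0.5.
Sum = 0.5·[0.5 + 0.625 + 1 + 1.625 + 2.5 + 3.625] = 4.9375.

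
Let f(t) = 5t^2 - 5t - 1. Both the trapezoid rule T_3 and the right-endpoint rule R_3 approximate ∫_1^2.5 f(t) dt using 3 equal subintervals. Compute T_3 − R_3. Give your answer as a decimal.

-4.6875

T_3 = 10.0625.
R_3 = 14.75.
T_3 − R_3 = -4.6875.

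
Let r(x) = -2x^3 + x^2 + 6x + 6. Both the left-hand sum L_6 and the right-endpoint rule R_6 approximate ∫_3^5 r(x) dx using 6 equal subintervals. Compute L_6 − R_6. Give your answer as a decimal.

56

L_6 ≈ -152.185185.
R_6 ≈ -208.185185.
L_6 − R_6 = 56.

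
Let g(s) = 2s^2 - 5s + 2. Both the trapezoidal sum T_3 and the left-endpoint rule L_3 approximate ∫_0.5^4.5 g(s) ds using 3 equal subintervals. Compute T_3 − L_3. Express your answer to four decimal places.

T_3 ≈ 21.037037.
L_3 ≈ 7.703704.
T_3 − L_3 ≈ 13.3333.

13.3333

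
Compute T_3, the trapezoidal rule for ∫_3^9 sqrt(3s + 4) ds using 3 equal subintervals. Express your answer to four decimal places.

27.8911

Δs = (9 − 3)/3 = 2.
f(3) ≈ 3.6056, f(5) ≈ 4.3589, f(7) ≈ 5.0000, f(9) ≈ 5.5678.
T_3 = (Δs/2)·[f(s_0) + 2f(s_1) + 2f(s_2) + f(s_3)].
Sum ≈ 27.8911.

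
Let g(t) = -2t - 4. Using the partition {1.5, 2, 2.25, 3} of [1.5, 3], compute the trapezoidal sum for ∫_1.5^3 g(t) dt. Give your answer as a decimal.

-12.75

Subinterval widths: 0.5, 0.25, 0.75.
g(1.5) = -7, g(2) = -8, g(2.25) = -8.5, g(3) = -10.
On each subinterval the trapezoid contributes (Δt_i/2)·[g(t_{i-1}) + g(t_i)].
Sum = -12.75.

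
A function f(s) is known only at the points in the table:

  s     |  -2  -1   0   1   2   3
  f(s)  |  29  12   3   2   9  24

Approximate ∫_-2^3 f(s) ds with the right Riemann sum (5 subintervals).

50

Δs = 1.
Sum = 1·[12 + 3 + 2 + 9 + 24] = 50.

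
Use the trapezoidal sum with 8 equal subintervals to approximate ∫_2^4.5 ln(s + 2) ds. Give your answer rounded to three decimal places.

Δs = (4.5 − 2)/8 = 0.3125.
f(2) ≈ 1.386, f(2.3125) ≈ 1.462, f(2.625) ≈ 1.531, f(2.9375) ≈ 1.597, f(3.25) ≈ 1.658, f(3.5625) ≈ 1.716, f(3.875) ≈ 1.771, f(4.1875) ≈ 1.823, f(4.5) ≈ 1.872.
T_8 = (Δs/2)·[f(s_0) + 2f(s_1) + ... + 2f(s_{7}) + f(s_8)].
Sum ≈ 4.121.

4.121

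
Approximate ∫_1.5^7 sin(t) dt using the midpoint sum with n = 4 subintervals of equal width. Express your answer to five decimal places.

Δt = (7 − 1.5)/4 = 1.375.
Midpoints: 2.1875, 3.5625, 4.9375, 6.3125.
f(2.1875) ≈ 0.81579, f(3.5625) ≈ -0.40859, f(4.9375) ≈ -0.97477, f(6.3125) ≈ 0.02931.
Sum = Δt · [f(2.1875) + f(3.5625) + f(4.9375) + f(6.3125)].
Sum ≈ -0.74011.

-0.74011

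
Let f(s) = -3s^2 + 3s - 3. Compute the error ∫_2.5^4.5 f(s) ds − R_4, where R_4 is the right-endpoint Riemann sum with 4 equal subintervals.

Exact integral: ∫_2.5^4.5 f(s) ds = -60.5.
R_4 = -69.75.
Error = -60.5 − (-69.75) = 9.25.

9.25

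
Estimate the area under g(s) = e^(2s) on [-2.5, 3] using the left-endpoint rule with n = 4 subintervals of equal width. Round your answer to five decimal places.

Δs = (3 − (-2.5))/4 = 1.375.
Left endpoints: -2.5, -1.125, 0.25, 1.625.
g(-2.5) ≈ 0.00674, g(-1.125) ≈ 0.10540, g(0.25) ≈ 1.64872, g(1.625) ≈ 25.79034.
Sum = Δs · [g(-2.5) + g(-1.125) + g(0.25) + g(1.625)].
Sum ≈ 37.88290.

37.88290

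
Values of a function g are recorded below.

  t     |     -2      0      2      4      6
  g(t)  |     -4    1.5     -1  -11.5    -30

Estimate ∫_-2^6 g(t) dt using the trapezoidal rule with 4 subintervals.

-56

Δt = 2.
T_4 = (2/2)·[(-4) + 2·1.5 + 2·(-1) + 2·(-11.5) + (-30)] = -56.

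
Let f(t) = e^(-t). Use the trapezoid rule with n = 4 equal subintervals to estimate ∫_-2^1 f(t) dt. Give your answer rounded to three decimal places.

Δt = (1 − (-2))/4 = 0.75.
f(-2) ≈ 7.389, f(-1.25) ≈ 3.490, f(-0.5) ≈ 1.649, f(0.25) ≈ 0.779, f(1) ≈ 0.368.
T_4 = (Δt/2)·[f(t_0) + 2f(t_1) + 2f(t_2) + 2f(t_3) + f(t_4)].
Sum ≈ 7.347.

7.347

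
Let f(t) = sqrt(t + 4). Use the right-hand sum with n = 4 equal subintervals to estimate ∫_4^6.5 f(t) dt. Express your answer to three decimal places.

7.726

Δt = (6.5 − 4)/4 = 0.625.
Right endpoints: 4.625, 5.25, 5.875, 6.5.
f(4.625) ≈ 2.937, f(5.25) ≈ 3.041, f(5.875) ≈ 3.142, f(6.5) ≈ 3.240.
Sum = Δt · [f(4.625) + f(5.25) + f(5.875) + f(6.5)].
Sum ≈ 7.726.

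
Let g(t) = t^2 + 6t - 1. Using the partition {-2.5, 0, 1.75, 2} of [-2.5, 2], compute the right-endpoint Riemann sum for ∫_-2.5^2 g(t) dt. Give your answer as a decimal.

Subinterval widths: 2.5, 1.75, 0.25.
Right endpoints: 0, 1.75, 2.
g(0) = -1, g(1.75) = 12.5625, g(2) = 15.
Sum = Σ Δt_i · g(t_i).
Sum = 23.234375.

23.234375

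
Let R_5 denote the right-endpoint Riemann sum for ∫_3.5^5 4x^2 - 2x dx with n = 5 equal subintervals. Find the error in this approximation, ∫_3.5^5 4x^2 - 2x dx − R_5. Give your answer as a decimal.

-7.29

Exact integral: ∫_3.5^5 f(x) dx = 96.75.
R_5 = 104.04.
Error = 96.75 − 104.04 = -7.29.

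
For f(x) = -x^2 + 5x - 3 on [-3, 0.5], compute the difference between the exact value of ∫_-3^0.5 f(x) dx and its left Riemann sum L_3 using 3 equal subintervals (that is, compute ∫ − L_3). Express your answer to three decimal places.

Exact integral: ∫_-3^0.5 f(x) dx ≈ -41.41667.
L_3 ≈ -57.52315.
Error ≈ -41.41667 − (-57.52315) ≈ 16.106.

16.106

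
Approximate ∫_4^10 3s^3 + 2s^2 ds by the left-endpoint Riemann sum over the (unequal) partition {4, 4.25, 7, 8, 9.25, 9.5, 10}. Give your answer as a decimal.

Subinterval widths: 0.25, 2.75, 1, 1.25, 0.25, 0.5.
Left endpoints: 4, 4.25, 7, 8, 9.25, 9.5.
f(4) = 224, f(4.25) = 266.421875, f(7) = 1127, f(8) = 1664, f(9.25) = 2545.484375, f(9.5) = 2752.625.
Sum = Σ Δs_i · f(s_i).
Sum = 6008.34375.

6008.34375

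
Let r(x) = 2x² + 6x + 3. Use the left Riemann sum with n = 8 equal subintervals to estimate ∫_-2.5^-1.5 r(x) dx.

Δx = (-1.5 − (-2.5))/8 = 0.125.
Left endpoints: -2.5, -2.375, -2.25, -2.125, -2, -1.875, -1.75, -1.625.
r(-2.5) = 0.5, r(-2.375) = 0.03125, r(-2.25) = -0.375, r(-2.125) = -0.71875, r(-2) = -1, r(-1.875) = -1.21875, r(-1.75) = -1.375, r(-1.625) = -1.46875.
Sum = Δx · [r(-2.5) + r(-2.375) + r(-2.25) + ...].
Sum = -0.703125.

-0.703125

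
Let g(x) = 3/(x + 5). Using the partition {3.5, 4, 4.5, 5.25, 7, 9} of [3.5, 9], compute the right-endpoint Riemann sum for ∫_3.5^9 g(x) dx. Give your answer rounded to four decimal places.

Subinterval widths: 0.5, 0.5, 0.75, 1.75, 2.
Right endpoints: 4, 4.5, 5.25, 7, 9.
g(4) = 1/3, g(4.5) = 6/19, g(5.25) = 12/41, g(7) = 0.25, g(9) = 3/14.
Sum = Σ Δx_i · g(x_i).
Sum ≈ 1.4101.

1.4101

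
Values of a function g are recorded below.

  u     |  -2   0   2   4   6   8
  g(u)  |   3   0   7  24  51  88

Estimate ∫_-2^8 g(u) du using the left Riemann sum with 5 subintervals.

Δu = 2.
Sum = 2·[3 + 0 + 7 + 24 + 51] = 170.

170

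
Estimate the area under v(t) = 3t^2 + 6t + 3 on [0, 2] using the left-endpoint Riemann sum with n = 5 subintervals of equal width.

21.36

Δt = (2 − 0)/5 = 0.4.
Left endpoints: 0, 0.4, 0.8, 1.2, 1.6.
v(0) = 3, v(0.4) = 5.88, v(0.8) = 9.72, v(1.2) = 14.52, v(1.6) = 20.28.
Sum = Δt · [v(0) + v(0.4) + v(0.8) + v(1.2) + v(1.6)].
Sum = 21.36.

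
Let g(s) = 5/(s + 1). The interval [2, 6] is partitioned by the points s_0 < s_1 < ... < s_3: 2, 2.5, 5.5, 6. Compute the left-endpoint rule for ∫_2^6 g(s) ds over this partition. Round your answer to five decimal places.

5.50366

Subinterval widths: 0.5, 3, 0.5.
Left endpoints: 2, 2.5, 5.5.
g(2) = 5/3, g(2.5) = 10/7, g(5.5) = 10/13.
Sum = Σ Δs_i · g(s_i).
Sum ≈ 5.50366.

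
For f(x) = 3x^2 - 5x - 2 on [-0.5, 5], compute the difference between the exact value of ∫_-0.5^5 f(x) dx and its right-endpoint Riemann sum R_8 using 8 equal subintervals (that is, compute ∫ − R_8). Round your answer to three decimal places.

Exact integral: ∫_-0.5^5 f(x) dx = 52.25.
R_8 ≈ 69.62012.
Error ≈ 52.25 − 69.62012 ≈ -17.370.

-17.370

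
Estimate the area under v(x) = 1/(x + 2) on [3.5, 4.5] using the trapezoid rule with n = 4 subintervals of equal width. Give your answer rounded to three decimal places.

Δx = (4.5 − 3.5)/4 = 0.25.
v(3.5) = 2/11, v(3.75) = 4/23, v(4) = 1/6, v(4.25) = 0.16, v(4.5) = 2/13.
T_4 = (Δx/2)·[v(x_0) + 2v(x_1) + 2v(x_2) + 2v(x_3) + v(x_4)].
Sum ≈ 0.167.

0.167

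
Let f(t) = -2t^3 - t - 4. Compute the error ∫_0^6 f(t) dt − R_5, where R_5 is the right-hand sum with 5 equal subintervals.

288.72

Exact integral: ∫_0^6 f(t) dt = -690.
R_5 = -978.72.
Error = -690 − (-978.72) = 288.72.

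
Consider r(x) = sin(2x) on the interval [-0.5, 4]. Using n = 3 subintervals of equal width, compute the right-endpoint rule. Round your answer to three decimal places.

Δx = (4 − (-0.5))/3 = 1.5.
Right endpoints: 1, 2.5, 4.
r(1) ≈ 0.909, r(2.5) ≈ -0.959, r(4) ≈ 0.989.
Sum = Δx · [r(1) + r(2.5) + r(4)].
Sum ≈ 1.410.

1.410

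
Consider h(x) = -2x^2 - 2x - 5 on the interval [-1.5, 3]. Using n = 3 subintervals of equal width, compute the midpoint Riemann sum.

Δx = (3 − (-1.5))/3 = 1.5.
Midpoints: -0.75, 0.75, 2.25.
h(-0.75) = -4.625, h(0.75) = -7.625, h(2.25) = -19.625.
Sum = Δx · [h(-0.75) + h(0.75) + h(2.25)].
Sum = -47.8125.

-47.8125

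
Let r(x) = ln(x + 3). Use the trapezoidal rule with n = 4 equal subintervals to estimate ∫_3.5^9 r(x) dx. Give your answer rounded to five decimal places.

Δx = (9 − 3.5)/4 = 1.375.
r(3.5) ≈ 1.87180, r(4.875) ≈ 2.06369, r(6.25) ≈ 2.22462, r(7.625) ≈ 2.36321, r(9) ≈ 2.48491.
T_4 = (Δx/2)·[r(x_0) + 2r(x_1) + 2r(x_2) + 2r(x_3) + r(x_4)].
Sum ≈ 12.14109.

12.14109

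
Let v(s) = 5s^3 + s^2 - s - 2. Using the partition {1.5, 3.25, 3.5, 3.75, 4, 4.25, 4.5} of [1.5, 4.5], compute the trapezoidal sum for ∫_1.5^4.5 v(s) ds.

Subinterval widths: 1.75, 0.25, 0.25, 0.25, 0.25, 0.25.
v(1.5) = 15.625, v(3.25) = 176.953125, v(3.5) = 221.125, v(3.75) = 271.984375, v(4) = 330, v(4.25) = 395.640625, v(4.5) = 469.375.
On each subinterval the trapezoid contributes (Δs_i/2)·[v(s_{i-1}) + v(s_i)].
Sum = 553.984375.

553.984375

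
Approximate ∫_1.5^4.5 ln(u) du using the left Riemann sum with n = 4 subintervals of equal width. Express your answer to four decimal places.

2.7276

Δu = (4.5 − 1.5)/4 = 0.75.
Left endpoints: 1.5, 2.25, 3, 3.75.
f(1.5) ≈ 0.4055, f(2.25) ≈ 0.8109, f(3) ≈ 1.0986, f(3.75) ≈ 1.3218.
Sum = Δu · [f(1.5) + f(2.25) + f(3) + f(3.75)].
Sum ≈ 2.7276.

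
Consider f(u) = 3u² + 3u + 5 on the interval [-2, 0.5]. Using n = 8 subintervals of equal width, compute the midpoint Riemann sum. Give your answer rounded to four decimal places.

14.9390

Δu = (0.5 − (-2))/8 = 0.3125.
Midpoints: -1.84375, -1.53125, -1.21875, -0.90625, -0.59375, -0.28125, 0.03125, 0.34375.
f(-1.84375) = 9899/1024, f(-1.53125) = 7619/1024, f(-1.21875) = 5939/1024, f(-0.90625) = 4859/1024, f(-0.59375) = 4379/1024, f(-0.28125) = 4499/1024, f(0.03125) = 5219/1024, f(0.34375) = 6539/1024.
Sum = Δu · [f(-1.84375) + f(-1.53125) + f(-1.21875) + ...].
Sum ≈ 14.9390.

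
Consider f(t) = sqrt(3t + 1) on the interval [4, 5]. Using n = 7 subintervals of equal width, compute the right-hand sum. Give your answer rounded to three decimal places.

Δt = (5 − 4)/7 = 1/7.
Right endpoints: 29/7, 30/7, 31/7, 32/7, 33/7, 34/7, 5.
f(29/7) ≈ 3.665, f(30/7) ≈ 3.723, f(31/7) ≈ 3.780, f(32/7) ≈ 3.836, f(33/7) ≈ 3.891, f(34/7) ≈ 3.946, f(5) ≈ 4.000.
Sum = Δt · [f(29/7) + f(30/7) + f(31/7) + ...].
Sum ≈ 3.834.

3.834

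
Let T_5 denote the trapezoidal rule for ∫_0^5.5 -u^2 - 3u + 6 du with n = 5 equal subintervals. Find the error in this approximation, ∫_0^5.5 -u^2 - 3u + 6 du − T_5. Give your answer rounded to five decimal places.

Exact integral: ∫_0^5.5 f(u) du ≈ -67.8333333.
T_5 = -68.9425.
Error ≈ -67.8333333 − (-68.9425) ≈ 1.10917.

1.10917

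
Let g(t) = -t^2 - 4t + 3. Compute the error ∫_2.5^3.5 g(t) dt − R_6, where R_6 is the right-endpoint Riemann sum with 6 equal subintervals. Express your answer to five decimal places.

0.83796

Exact integral: ∫_2.5^3.5 g(t) dt ≈ -18.0833333.
R_6 ≈ -18.9212963.
Error ≈ -18.0833333 − (-18.9212963) ≈ 0.83796.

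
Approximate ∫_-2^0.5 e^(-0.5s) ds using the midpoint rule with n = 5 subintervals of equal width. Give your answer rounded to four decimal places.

Δs = (0.5 − (-2))/5 = 0.5.
Midpoints: -1.75, -1.25, -0.75, -0.25, 0.25.
f(-1.75) ≈ 2.3989, f(-1.25) ≈ 1.8682, f(-0.75) ≈ 1.4550, f(-0.25) ≈ 1.1331, f(0.25) ≈ 0.8825.
Sum = Δs · [f(-1.75) + f(-1.25) + f(-0.75) + f(-0.25) + f(0.25)].
Sum ≈ 3.8689.

3.8689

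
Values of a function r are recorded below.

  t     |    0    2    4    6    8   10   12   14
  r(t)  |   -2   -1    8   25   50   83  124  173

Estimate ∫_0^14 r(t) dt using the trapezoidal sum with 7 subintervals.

749

Δt = 2.
T_7 = (2/2)·[(-2) + 2·(-1) + 2·8 + 2·25 + 2·50 + 2·83 + 2·124 + 173] = 749.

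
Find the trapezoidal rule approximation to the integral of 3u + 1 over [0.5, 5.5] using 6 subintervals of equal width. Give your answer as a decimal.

50

Δu = (5.5 − 0.5)/6 = 5/6.
f(0.5) = 2.5, f(4/3) = 5, f(13/6) = 7.5, f(3) = 10, f(23/6) = 12.5, f(14/3) = 15, f(5.5) = 17.5.
T_6 = (Δu/2)·[f(u_0) + 2f(u_1) + ... + 2f(u_{5}) + f(u_6)].
Sum = 50.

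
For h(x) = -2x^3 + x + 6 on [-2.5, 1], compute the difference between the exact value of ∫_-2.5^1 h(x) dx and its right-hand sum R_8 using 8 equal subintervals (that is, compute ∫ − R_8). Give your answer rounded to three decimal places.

6.005

Exact integral: ∫_-2.5^1 h(x) dx = 37.40625.
R_8 ≈ 31.40088.
Error ≈ 37.40625 − 31.40088 ≈ 6.005.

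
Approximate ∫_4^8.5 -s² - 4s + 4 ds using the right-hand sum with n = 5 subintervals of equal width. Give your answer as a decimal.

Δs = (8.5 − 4)/5 = 0.9.
Right endpoints: 4.9, 5.8, 6.7, 7.6, 8.5.
f(4.9) = -39.61, f(5.8) = -52.84, f(6.7) = -67.69, f(7.6) = -84.16, f(8.5) = -102.25.
Sum = Δs · [f(4.9) + f(5.8) + f(6.7) + f(7.6) + f(8.5)].
Sum = -311.895.

-311.895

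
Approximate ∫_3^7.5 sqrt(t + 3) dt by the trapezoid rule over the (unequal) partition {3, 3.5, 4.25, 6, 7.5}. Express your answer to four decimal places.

12.8768

Subinterval widths: 0.5, 0.75, 1.75, 1.5.
f(3) ≈ 2.4495, f(3.5) ≈ 2.5495, f(4.25) ≈ 2.6926, f(6) ≈ 3.0000, f(7.5) ≈ 3.2404.
On each subinterval the trapezoid contributes (Δt_i/2)·[f(t_{i-1}) + f(t_i)].
Sum ≈ 12.8768.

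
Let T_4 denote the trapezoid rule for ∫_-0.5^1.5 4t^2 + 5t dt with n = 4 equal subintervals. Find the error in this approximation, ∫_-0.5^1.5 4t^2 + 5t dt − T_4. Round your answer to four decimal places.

-0.3333

Exact integral: ∫_-0.5^1.5 f(t) dt ≈ 9.666667.
T_4 = 10.
Error ≈ 9.666667 − 10 ≈ -0.3333.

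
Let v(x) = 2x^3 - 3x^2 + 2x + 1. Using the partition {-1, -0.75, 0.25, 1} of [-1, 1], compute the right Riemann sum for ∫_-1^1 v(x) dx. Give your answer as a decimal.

Subinterval widths: 0.25, 1, 0.75.
Right endpoints: -0.75, 0.25, 1.
v(-0.75) = -3.03125, v(0.25) = 1.34375, v(1) = 2.
Sum = Σ Δx_i · v(x_i).
Sum = 2.0859375.

2.0859375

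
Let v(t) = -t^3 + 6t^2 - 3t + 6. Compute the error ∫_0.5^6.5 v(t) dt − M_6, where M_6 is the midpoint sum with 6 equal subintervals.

Exact integral: ∫_0.5^6.5 v(t) dt = 75.75.
M_6 = 78.
Error = 75.75 − 78 = -2.25.

-2.25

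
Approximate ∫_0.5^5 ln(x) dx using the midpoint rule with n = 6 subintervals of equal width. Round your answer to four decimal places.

Δx = (5 − 0.5)/6 = 0.75.
Midpoints: 0.875, 1.625, 2.375, 3.125, 3.875, 4.625.
f(0.875) ≈ -0.1335, f(1.625) ≈ 0.4855, f(2.375) ≈ 0.8650, f(3.125) ≈ 1.1394, f(3.875) ≈ 1.3545, f(4.625) ≈ 1.5315.
Sum = Δx · [f(0.875) + f(1.625) + f(2.375) + ...].
Sum ≈ 3.9318.

3.9318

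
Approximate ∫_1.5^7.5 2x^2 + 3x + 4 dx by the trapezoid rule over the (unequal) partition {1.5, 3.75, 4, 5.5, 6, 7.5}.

Subinterval widths: 2.25, 0.25, 1.5, 0.5, 1.5.
f(1.5) = 13, f(3.75) = 43.375, f(4) = 48, f(5.5) = 81, f(6) = 94, f(7.5) = 139.
On each subinterval the trapezoid contributes (Δx_i/2)·[f(x_{i-1}) + f(x_i)].
Sum = 390.09375.

390.09375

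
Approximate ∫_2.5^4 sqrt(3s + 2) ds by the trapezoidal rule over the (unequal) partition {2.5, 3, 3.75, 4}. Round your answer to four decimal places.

Subinterval widths: 0.5, 0.75, 0.25.
f(2.5) ≈ 3.0822, f(3) ≈ 3.3166, f(3.75) ≈ 3.6401, f(4) ≈ 3.7417.
On each subinterval the trapezoid contributes (Δs_i/2)·[f(s_{i-1}) + f(s_i)].
Sum ≈ 5.1312.

5.1312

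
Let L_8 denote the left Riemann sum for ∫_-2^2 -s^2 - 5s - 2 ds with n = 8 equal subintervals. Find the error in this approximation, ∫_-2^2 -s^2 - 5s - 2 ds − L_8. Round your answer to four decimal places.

Exact integral: ∫_-2^2 f(s) ds ≈ -13.333333.
L_8 = -8.5.
Error ≈ -13.333333 − (-8.5) ≈ -4.8333.

-4.8333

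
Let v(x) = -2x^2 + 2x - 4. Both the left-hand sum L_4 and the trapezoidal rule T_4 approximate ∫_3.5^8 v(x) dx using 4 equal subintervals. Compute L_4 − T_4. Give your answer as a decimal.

L_4 = -227.7421875.
T_4 = -280.8984375.
L_4 − T_4 = 53.15625.

53.15625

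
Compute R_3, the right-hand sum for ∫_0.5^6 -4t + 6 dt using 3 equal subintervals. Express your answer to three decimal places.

-58.667

Δt = (6 − 0.5)/3 = 11/6.
Right endpoints: 7/3, 25/6, 6.
f(7/3) = -10/3, f(25/6) = -32/3, f(6) = -18.
Sum = Δt · [f(7/3) + f(25/6) + f(6)].
Sum ≈ -58.667.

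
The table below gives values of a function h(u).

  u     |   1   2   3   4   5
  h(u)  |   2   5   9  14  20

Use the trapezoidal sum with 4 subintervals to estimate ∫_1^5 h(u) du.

Δu = 1.
T_4 = (1/2)·[2 + 2·5 + 2·9 + 2·14 + 20] = 39.

39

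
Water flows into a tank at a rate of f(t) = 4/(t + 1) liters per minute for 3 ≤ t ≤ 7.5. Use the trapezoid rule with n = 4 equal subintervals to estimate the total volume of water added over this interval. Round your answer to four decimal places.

3.0354

Δt = (7.5 − 3)/4 = 1.125.
f(3) = 1, f(4.125) = 32/41, f(5.25) = 0.64, f(6.375) = 32/59, f(7.5) = 8/17.
T_4 = (Δt/2)·[f(t_0) + 2f(t_1) + 2f(t_2) + 2f(t_3) + f(t_4)].
Sum ≈ 3.0354.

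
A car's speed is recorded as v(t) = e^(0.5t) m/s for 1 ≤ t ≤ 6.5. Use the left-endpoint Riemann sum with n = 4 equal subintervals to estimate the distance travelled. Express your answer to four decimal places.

33.5728

Δt = (6.5 − 1)/4 = 1.375.
Left endpoints: 1, 2.375, 3.75, 5.125.
v(1) ≈ 1.6487, v(2.375) ≈ 3.2789, v(3.75) ≈ 6.5208, v(5.125) ≈ 12.9682.
Sum = Δt · [v(1) + v(2.375) + v(3.75) + v(5.125)].
Sum ≈ 33.5728.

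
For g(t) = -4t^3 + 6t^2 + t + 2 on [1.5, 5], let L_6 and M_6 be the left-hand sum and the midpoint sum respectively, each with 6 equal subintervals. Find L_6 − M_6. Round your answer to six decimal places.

L_6 ≈ -263.80034722.
M_6 ≈ -355.03732639.
L_6 − M_6 ≈ 91.236979.

91.236979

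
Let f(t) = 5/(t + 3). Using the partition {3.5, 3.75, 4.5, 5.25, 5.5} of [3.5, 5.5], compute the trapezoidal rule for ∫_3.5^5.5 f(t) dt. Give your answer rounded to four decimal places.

Subinterval widths: 0.25, 0.75, 0.75, 0.25.
f(3.5) = 10/13, f(3.75) = 20/27, f(4.5) = 2/3, f(5.25) = 20/33, f(5.5) = 10/17.
On each subinterval the trapezoid contributes (Δt_i/2)·[f(t_{i-1}) + f(t_i)].
Sum ≈ 1.3431.

1.3431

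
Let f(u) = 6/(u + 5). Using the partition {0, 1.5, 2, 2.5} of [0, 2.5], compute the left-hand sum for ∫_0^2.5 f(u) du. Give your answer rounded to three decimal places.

2.690

Subinterval widths: 1.5, 0.5, 0.5.
Left endpoints: 0, 1.5, 2.
f(0) = 1.2, f(1.5) = 12/13, f(2) = 6/7.
Sum = Σ Δu_i · f(u_i).
Sum ≈ 2.690.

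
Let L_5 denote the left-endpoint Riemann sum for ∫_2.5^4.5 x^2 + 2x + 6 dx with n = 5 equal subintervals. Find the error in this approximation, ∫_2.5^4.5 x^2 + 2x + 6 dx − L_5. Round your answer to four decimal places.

3.5467

Exact integral: ∫_2.5^4.5 f(x) dx ≈ 51.166667.
L_5 = 47.62.
Error ≈ 51.166667 − 47.62 ≈ 3.5467.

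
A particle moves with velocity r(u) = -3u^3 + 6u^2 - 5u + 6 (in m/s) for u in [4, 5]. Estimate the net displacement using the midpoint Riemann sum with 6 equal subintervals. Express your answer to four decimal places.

-171.1701

Δu = (5 − 4)/6 = 1/6.
Midpoints: 49/12, 4.25, 53/12, 55/12, 4.75, 59/12.
r(49/12) = -68329/576, r(4.25) = -137.171875, r(53/12) = -90725/576, r(55/12) = -103519/576, r(4.75) = -203.890625, r(59/12) = -132539/576.
Sum = Δu · [r(49/12) + r(4.25) + r(53/12) + ...].
Sum ≈ -171.1701.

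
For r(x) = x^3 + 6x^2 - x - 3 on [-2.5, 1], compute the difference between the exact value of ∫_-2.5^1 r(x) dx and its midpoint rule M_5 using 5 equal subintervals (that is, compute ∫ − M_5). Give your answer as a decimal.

0.5359375

Exact integral: ∫_-2.5^1 r(x) dx = 15.859375.
M_5 = 15.3234375.
Error = 15.859375 − 15.3234375 = 0.5359375.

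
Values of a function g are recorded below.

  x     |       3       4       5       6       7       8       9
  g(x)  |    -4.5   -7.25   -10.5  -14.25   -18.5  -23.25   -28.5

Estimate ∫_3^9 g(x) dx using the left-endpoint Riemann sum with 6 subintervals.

Δx = 1.
Sum = 1·[(-4.5) + (-7.25) + (-10.5) + (-14.25) + (-18.5) + (-23.25)] = -78.25.

-78.25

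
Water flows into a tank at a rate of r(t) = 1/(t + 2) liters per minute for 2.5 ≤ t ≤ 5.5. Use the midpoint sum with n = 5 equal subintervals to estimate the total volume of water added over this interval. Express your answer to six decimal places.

0.510354

Δt = (5.5 − 2.5)/5 = 0.6.
Midpoints: 2.8, 3.4, 4, 4.6, 5.2.
r(2.8) = 5/24, r(3.4) = 5/27, r(4) = 1/6, r(4.6) = 5/33, r(5.2) = 5/36.
Sum = Δt · [r(2.8) + r(3.4) + r(4) + r(4.6) + r(5.2)].
Sum ≈ 0.510354.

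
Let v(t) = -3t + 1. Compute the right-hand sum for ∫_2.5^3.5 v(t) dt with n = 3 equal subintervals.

Δt = (3.5 − 2.5)/3 = 1/3.
Right endpoints: 17/6, 19/6, 3.5.
v(17/6) = -7.5, v(19/6) = -8.5, v(3.5) = -9.5.
Sum = Δt · [v(17/6) + v(19/6) + v(3.5)].
Sum = -8.5.

-8.5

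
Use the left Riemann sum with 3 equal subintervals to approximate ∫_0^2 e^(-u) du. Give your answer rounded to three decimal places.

1.185

Δu = (2 − 0)/3 = 2/3.
Left endpoints: 0, 2/3, 4/3.
f(0) ≈ 1.000, f(2/3) ≈ 0.513, f(4/3) ≈ 0.264.
Sum = Δu · [f(0) + f(2/3) + f(4/3)].
Sum ≈ 1.185.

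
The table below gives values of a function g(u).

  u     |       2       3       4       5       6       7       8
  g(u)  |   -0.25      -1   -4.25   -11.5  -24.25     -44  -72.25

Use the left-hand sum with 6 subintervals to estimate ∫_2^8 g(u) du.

Δu = 1.
Sum = 1·[(-0.25) + (-1) + (-4.25) + (-11.5) + (-24.25) + (-44)] = -85.25.

-85.25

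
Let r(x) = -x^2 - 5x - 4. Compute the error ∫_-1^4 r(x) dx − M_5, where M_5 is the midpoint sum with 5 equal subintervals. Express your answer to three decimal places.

Exact integral: ∫_-1^4 r(x) dx ≈ -79.16667.
M_5 = -78.75.
Error ≈ -79.16667 − (-78.75) ≈ -0.417.

-0.417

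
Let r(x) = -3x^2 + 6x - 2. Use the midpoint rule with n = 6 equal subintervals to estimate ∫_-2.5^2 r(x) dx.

-38.7421875

Δx = (2 − (-2.5))/6 = 0.75.
Midpoints: -2.125, -1.375, -0.625, 0.125, 0.875, 1.625.
r(-2.125) = -28.296875, r(-1.375) = -15.921875, r(-0.625) = -6.921875, r(0.125) = -1.296875, r(0.875) = 0.953125, r(1.625) = -0.171875.
Sum = Δx · [r(-2.125) + r(-1.375) + r(-0.625) + ...].
Sum = -38.7421875.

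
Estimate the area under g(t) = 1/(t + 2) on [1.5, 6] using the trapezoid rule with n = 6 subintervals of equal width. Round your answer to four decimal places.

Δt = (6 − 1.5)/6 = 0.75.
g(1.5) = 2/7, g(2.25) = 4/17, g(3) = 0.2, g(3.75) = 4/23, g(4.5) = 2/13, g(5.25) = 4/29, g(6) = 0.125.
T_6 = (Δt/2)·[g(t_0) + 2g(t_1) + ... + 2g(t_{5}) + g(t_6)].
Sum ≈ 0.8298.

0.8298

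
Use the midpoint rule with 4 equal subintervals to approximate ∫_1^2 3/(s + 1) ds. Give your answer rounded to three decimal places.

Δs = (2 − 1)/4 = 0.25.
Midpoints: 1.125, 1.375, 1.625, 1.875.
f(1.125) = 24/17, f(1.375) = 24/19, f(1.625) = 8/7, f(1.875) = 24/23.
Sum = Δs · [f(1.125) + f(1.375) + f(1.625) + f(1.875)].
Sum ≈ 1.215.

1.215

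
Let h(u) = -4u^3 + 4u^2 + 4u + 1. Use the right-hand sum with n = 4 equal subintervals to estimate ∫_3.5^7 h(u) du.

Δu = (7 − 3.5)/4 = 0.875.
Right endpoints: 4.375, 5.25, 6.125, 7.
h(4.375) = -239.8984375, h(5.25) = -446.5625, h(6.125) = -743.5703125, h(7) = -1147.
Sum = Δu · [h(4.375) + h(5.25) + h(6.125) + h(7)].
Sum = -2254.90234375.

-2254.90234375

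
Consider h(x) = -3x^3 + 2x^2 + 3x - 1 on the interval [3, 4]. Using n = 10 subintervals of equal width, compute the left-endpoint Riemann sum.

-92.4325

Δx = (4 − 3)/10 = 0.1.
Left endpoints: 3, 3.1, 3.2, 3.3, 3.4, 3.5, 3.6, 3.7, 3.8, 3.9.
h(3) = -55, h(3.1) = -61.853, h(3.2) = -69.224, h(3.3) = -77.131, h(3.4) = -85.592, h(3.5) = -94.625, h(3.6) = -104.248, h(3.7) = -114.479, h(3.8) = -125.336, h(3.9) = -136.837.
Sum = Δx · [h(3) + h(3.1) + h(3.2) + ...].
Sum = -92.4325.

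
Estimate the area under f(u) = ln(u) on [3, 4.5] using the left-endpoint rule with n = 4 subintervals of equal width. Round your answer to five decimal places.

Δu = (4.5 − 3)/4 = 0.375.
Left endpoints: 3, 3.375, 3.75, 4.125.
f(3) ≈ 1.09861, f(3.375) ≈ 1.21640, f(3.75) ≈ 1.32176, f(4.125) ≈ 1.41707.
Sum = Δu · [f(3) + f(3.375) + f(3.75) + f(4.125)].
Sum ≈ 1.89519.

1.89519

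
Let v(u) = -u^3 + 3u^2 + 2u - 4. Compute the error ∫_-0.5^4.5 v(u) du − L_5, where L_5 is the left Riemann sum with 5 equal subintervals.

Exact integral: ∫_-0.5^4.5 v(u) du = -11.25.
L_5 = -3.125.
Error = -11.25 − (-3.125) = -8.125.

-8.125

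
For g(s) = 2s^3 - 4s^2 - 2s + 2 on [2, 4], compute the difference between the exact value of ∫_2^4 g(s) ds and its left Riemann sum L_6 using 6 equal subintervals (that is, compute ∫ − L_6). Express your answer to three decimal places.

Exact integral: ∫_2^4 g(s) ds ≈ 37.33333.
L_6 ≈ 27.85185.
Error ≈ 37.33333 − 27.85185 ≈ 9.481.

9.481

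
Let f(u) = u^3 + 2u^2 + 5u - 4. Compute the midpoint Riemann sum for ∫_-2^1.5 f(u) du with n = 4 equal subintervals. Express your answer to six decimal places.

Δu = (1.5 − (-2))/4 = 0.875.
Midpoints: -1.5625, -0.6875, 0.1875, 1.0625.
f(-1.5625) = -44009/4096, f(-0.6875) = -27923/4096, f(0.1875) = -12229/4096, f(1.0625) = 19537/4096.
Sum = Δu · [f(-1.5625) + f(-0.6875) + f(0.1875) + f(1.0625)].
Sum ≈ -13.805176.

-13.805176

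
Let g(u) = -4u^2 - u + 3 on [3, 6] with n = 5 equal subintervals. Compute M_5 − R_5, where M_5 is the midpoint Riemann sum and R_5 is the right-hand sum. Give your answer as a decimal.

34.38

M_5 = -256.14.
R_5 = -290.52.
M_5 − R_5 = 34.38.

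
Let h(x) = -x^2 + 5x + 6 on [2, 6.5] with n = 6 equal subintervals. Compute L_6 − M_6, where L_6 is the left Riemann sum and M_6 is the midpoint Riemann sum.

5.2734375

L_6 = 39.234375.
M_6 = 33.9609375.
L_6 − M_6 = 5.2734375.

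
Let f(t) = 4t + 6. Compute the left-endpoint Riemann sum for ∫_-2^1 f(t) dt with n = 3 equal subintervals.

Δt = (1 − (-2))/3 = 1.
Left endpoints: -2, -1, 0.
f(-2) = -2, f(-1) = 2, f(0) = 6.
Sum = Δt · [f(-2) + f(-1) + f(0)].
Sum = 6.

6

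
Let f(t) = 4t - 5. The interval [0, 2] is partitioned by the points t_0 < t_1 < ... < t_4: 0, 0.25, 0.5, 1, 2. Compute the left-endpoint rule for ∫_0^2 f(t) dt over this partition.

-4.75

Subinterval widths: 0.25, 0.25, 0.5, 1.
Left endpoints: 0, 0.25, 0.5, 1.
f(0) = -5, f(0.25) = -4, f(0.5) = -3, f(1) = -1.
Sum = Σ Δt_i · f(t_i).
Sum = -4.75.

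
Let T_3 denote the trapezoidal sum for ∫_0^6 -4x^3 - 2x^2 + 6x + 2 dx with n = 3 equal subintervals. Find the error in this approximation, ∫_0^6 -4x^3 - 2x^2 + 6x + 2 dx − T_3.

152

Exact integral: ∫_0^6 f(x) dx = -1320.
T_3 = -1472.
Error = -1320 − (-1472) = 152.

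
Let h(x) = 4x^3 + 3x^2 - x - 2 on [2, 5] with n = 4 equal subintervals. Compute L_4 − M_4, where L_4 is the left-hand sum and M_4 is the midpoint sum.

L_4 = 524.15625.
M_4 = 703.171875.
L_4 − M_4 = -179.015625.

-179.015625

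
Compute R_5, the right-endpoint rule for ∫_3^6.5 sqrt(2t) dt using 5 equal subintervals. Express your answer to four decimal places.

11.1244

Δt = (6.5 − 3)/5 = 0.7.
Right endpoints: 3.7, 4.4, 5.1, 5.8, 6.5.
f(3.7) ≈ 2.7203, f(4.4) ≈ 2.9665, f(5.1) ≈ 3.1937, f(5.8) ≈ 3.4059, f(6.5) ≈ 3.6056.
Sum = Δt · [f(3.7) + f(4.4) + f(5.1) + f(5.8) + f(6.5)].
Sum ≈ 11.1244.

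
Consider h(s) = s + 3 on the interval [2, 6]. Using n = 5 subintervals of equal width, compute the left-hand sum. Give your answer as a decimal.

26.4

Δs = (6 − 2)/5 = 0.8.
Left endpoints: 2, 2.8, 3.6, 4.4, 5.2.
h(2) = 5, h(2.8) = 5.8, h(3.6) = 6.6, h(4.4) = 7.4, h(5.2) = 8.2.
Sum = Δs · [h(2) + h(2.8) + h(3.6) + h(4.4) + h(5.2)].
Sum = 26.4.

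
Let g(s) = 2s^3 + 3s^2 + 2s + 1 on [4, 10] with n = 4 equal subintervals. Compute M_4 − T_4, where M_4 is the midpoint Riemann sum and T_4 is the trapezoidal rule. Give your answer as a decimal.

-151.875

M_4 = 5847.375.
T_4 = 5999.25.
M_4 − T_4 = -151.875.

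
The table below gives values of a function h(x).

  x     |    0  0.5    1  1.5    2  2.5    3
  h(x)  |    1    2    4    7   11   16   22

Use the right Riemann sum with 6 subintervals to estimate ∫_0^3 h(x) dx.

Δx = 0.5.
Sum = 0.5·[2 + 4 + 7 + 11 + 16 + 22] = 31.

31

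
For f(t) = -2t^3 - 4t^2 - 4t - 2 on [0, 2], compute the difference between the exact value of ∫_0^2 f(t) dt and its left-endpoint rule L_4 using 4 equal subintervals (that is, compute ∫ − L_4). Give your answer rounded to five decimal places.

-9.16667

Exact integral: ∫_0^2 f(t) dt ≈ -30.6666667.
L_4 = -21.5.
Error ≈ -30.6666667 − (-21.5) ≈ -9.16667.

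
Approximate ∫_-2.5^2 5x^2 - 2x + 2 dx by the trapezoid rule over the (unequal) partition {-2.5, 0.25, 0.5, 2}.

70.78125

Subinterval widths: 2.75, 0.25, 1.5.
f(-2.5) = 38.25, f(0.25) = 1.8125, f(0.5) = 2.25, f(2) = 18.
On each subinterval the trapezoid contributes (Δx_i/2)·[f(x_{i-1}) + f(x_i)].
Sum = 70.78125.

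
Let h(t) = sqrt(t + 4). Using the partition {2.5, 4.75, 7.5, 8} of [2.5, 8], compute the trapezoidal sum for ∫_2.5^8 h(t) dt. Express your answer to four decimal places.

16.6400

Subinterval widths: 2.25, 2.75, 0.5.
h(2.5) ≈ 2.5495, h(4.75) ≈ 2.9580, h(7.5) ≈ 3.3912, h(8) ≈ 3.4641.
On each subinterval the trapezoid contributes (Δt_i/2)·[h(t_{i-1}) + h(t_i)].
Sum ≈ 16.6400.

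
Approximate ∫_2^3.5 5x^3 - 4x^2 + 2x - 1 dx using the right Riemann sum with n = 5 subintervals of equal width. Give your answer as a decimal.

150.3225

Δx = (3.5 − 2)/5 = 0.3.
Right endpoints: 2.3, 2.6, 2.9, 3.2, 3.5.
f(2.3) = 43.275, f(2.6) = 65.04, f(2.9) = 93.105, f(3.2) = 128.28, f(3.5) = 171.375.
Sum = Δx · [f(2.3) + f(2.6) + f(2.9) + f(3.2) + f(3.5)].
Sum = 150.3225.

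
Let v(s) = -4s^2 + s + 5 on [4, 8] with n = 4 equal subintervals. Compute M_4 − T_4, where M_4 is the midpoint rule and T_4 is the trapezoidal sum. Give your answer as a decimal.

M_4 = -552.
T_4 = -556.
M_4 − T_4 = 4.

4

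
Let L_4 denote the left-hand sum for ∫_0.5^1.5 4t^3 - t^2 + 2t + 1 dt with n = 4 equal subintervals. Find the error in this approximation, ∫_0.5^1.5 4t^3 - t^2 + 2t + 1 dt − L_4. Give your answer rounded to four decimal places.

Exact integral: ∫_0.5^1.5 f(t) dt ≈ 6.916667.
L_4 = 5.40625.
Error ≈ 6.916667 − 5.40625 ≈ 1.5104.

1.5104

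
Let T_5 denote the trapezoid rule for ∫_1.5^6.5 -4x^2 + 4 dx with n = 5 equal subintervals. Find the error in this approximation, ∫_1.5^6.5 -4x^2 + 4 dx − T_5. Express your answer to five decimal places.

Exact integral: ∫_1.5^6.5 f(x) dx ≈ -341.6666667.
T_5 = -345.
Error ≈ -341.6666667 − (-345) ≈ 3.33333.

3.33333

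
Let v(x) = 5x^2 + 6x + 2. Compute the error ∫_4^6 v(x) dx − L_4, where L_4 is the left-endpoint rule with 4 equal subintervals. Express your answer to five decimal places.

27.58333

Exact integral: ∫_4^6 v(x) dx ≈ 317.3333333.
L_4 = 289.75.
Error ≈ 317.3333333 − 289.75 ≈ 27.58333.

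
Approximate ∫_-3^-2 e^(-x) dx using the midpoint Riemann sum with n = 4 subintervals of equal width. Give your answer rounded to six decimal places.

12.663477

Δx = (-2 − (-3))/4 = 0.25.
Midpoints: -2.875, -2.625, -2.375, -2.125.
f(-2.875) ≈ 17.725424, f(-2.625) ≈ 13.804574, f(-2.375) ≈ 10.751013, f(-2.125) ≈ 8.372897.
Sum = Δx · [f(-2.875) + f(-2.625) + f(-2.375) + f(-2.125)].
Sum ≈ 12.663477.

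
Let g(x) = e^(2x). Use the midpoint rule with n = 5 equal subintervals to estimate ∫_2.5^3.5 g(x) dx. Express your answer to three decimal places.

Δx = (3.5 − 2.5)/5 = 0.2.
Midpoints: 2.6, 2.8, 3, 3.2, 3.4.
g(2.6) ≈ 181.272, g(2.8) ≈ 270.426, g(3) ≈ 403.429, g(3.2) ≈ 601.845, g(3.4) ≈ 897.847.
Sum = Δx · [g(2.6) + g(2.8) + g(3) + g(3.2) + g(3.4)].
Sum ≈ 470.964.

470.964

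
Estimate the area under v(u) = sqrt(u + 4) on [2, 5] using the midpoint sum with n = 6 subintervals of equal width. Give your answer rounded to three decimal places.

8.202

Δu = (5 − 2)/6 = 0.5.
Midpoints: 2.25, 2.75, 3.25, 3.75, 4.25, 4.75.
v(2.25) ≈ 2.500, v(2.75) ≈ 2.598, v(3.25) ≈ 2.693, v(3.75) ≈ 2.784, v(4.25) ≈ 2.872, v(4.75) ≈ 2.958.
Sum = Δu · [v(2.25) + v(2.75) + v(3.25) + ...].
Sum ≈ 8.202.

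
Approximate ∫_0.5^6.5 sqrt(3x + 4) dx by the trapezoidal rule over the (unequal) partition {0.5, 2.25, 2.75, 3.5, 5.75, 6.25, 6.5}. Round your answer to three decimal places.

Subinterval widths: 1.75, 0.5, 0.75, 2.25, 0.5, 0.25.
f(0.5) ≈ 2.345, f(2.25) ≈ 3.279, f(2.75) ≈ 3.500, f(3.5) ≈ 3.808, f(5.75) ≈ 4.610, f(6.25) ≈ 4.770, f(6.5) ≈ 4.848.
On each subinterval the trapezoid contributes (Δx_i/2)·[f(x_{i-1}) + f(x_i)].
Sum ≈ 22.373.

22.373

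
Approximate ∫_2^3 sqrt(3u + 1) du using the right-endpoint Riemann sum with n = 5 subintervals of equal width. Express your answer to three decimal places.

Δu = (3 − 2)/5 = 0.2.
Right endpoints: 2.2, 2.4, 2.6, 2.8, 3.
f(2.2) ≈ 2.757, f(2.4) ≈ 2.864, f(2.6) ≈ 2.966, f(2.8) ≈ 3.066, f(3) ≈ 3.162.
Sum = Δu · [f(2.2) + f(2.4) + f(2.6) + f(2.8) + f(3)].
Sum ≈ 2.963.

2.963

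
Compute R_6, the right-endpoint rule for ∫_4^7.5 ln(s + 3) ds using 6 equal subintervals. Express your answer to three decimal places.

Δs = (7.5 − 4)/6 = 7/12.
Right endpoints: 55/12, 31/6, 5.75, 19/3, 83/12, 7.5.
f(55/12) ≈ 2.026, f(31/6) ≈ 2.100, f(5.75) ≈ 2.169, f(19/3) ≈ 2.234, f(83/12) ≈ 2.294, f(7.5) ≈ 2.351.
Sum = Δs · [f(55/12) + f(31/6) + f(5.75) + ...].
Sum ≈ 7.685.

7.685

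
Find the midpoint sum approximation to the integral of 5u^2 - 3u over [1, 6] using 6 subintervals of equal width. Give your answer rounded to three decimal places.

304.387

Δu = (6 − 1)/6 = 5/6.
Midpoints: 17/12, 2.25, 37/12, 47/12, 4.75, 67/12.
f(17/12) = 833/144, f(2.25) = 18.5625, f(37/12) = 5513/144, f(47/12) = 9353/144, f(4.75) = 98.5625, f(67/12) = 20033/144.
Sum = Δu · [f(17/12) + f(2.25) + f(37/12) + ...].
Sum ≈ 304.387.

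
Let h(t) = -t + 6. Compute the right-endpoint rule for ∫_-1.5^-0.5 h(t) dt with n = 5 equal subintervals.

Δt = (-0.5 − (-1.5))/5 = 0.2.
Right endpoints: -1.3, -1.1, -0.9, -0.7, -0.5.
h(-1.3) = 7.3, h(-1.1) = 7.1, h(-0.9) = 6.9, h(-0.7) = 6.7, h(-0.5) = 6.5.
Sum = Δt · [h(-1.3) + h(-1.1) + h(-0.9) + h(-0.7) + h(-0.5)].
Sum = 6.9.

6.9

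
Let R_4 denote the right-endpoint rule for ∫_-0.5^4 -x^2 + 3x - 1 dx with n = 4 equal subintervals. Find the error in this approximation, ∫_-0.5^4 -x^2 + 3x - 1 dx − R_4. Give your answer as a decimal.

Exact integral: ∫_-0.5^4 f(x) dx = -2.25.
R_4 = -4.46484375.
Error = -2.25 − (-4.46484375) = 2.21484375.

2.21484375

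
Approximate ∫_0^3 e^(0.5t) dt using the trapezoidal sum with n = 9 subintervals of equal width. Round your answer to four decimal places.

6.9795

Δt = (3 − 0)/9 = 1/3.
f(0) ≈ 1.0000, f(1/3) ≈ 1.1814, f(2/3) ≈ 1.3956, f(1) ≈ 1.6487, f(4/3) ≈ 1.9477, f(5/3) ≈ 2.3010, f(2) ≈ 2.7183, f(7/3) ≈ 3.2113, f(8/3) ≈ 3.7937, f(3) ≈ 4.4817.
T_9 = (Δt/2)·[f(t_0) + 2f(t_1) + ... + 2f(t_{8}) + f(t_9)].
Sum ≈ 6.9795.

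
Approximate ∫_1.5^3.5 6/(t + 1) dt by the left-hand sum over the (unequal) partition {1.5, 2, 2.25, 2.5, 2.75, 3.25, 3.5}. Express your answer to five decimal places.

3.74305

Subinterval widths: 0.5, 0.25, 0.25, 0.25, 0.5, 0.25.
Left endpoints: 1.5, 2, 2.25, 2.5, 2.75, 3.25.
f(1.5) = 2.4, f(2) = 2, f(2.25) = 24/13, f(2.5) = 12/7, f(2.75) = 1.6, f(3.25) = 24/17.
Sum = Σ Δt_i · f(t_i).
Sum ≈ 3.74305.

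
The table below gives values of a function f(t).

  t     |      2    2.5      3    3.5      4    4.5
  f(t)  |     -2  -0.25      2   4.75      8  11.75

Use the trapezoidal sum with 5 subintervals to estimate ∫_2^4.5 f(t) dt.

Δt = 0.5.
T_5 = (0.5/2)·[(-2) + 2·(-0.25) + 2·2 + 2·4.75 + 2·8 + 11.75] = 9.6875.

9.6875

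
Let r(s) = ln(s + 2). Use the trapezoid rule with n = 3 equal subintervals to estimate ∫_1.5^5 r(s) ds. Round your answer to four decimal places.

Δs = (5 − 1.5)/3 = 7/6.
r(1.5) ≈ 1.2528, r(8/3) ≈ 1.5404, r(23/6) ≈ 1.7636, r(5) ≈ 1.9459.
T_3 = (Δs/2)·[r(s_0) + 2r(s_1) + 2r(s_2) + r(s_3)].
Sum ≈ 5.7206.

5.7206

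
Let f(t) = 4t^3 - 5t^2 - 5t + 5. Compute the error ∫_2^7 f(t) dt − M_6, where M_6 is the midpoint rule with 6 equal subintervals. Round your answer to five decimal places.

Exact integral: ∫_2^7 f(t) dt ≈ 1739.1666667.
M_6 ≈ 1724.9884259.
Error ≈ 1739.1666667 − 1724.9884259 ≈ 14.17824.

14.17824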